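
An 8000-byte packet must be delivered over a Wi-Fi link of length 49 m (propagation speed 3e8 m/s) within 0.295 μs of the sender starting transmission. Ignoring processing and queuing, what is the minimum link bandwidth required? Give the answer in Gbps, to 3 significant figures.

L = 64000 bits.
Propagation delay = 49 / 300000000 = 0.163333 μs.
Transmission budget = 0.295 − 0.163333 = 0.131667 μs.
R ≥ L / t_tx = 64000 bits / 1.31667e-07 s = 486 Gbps.

486 Gbps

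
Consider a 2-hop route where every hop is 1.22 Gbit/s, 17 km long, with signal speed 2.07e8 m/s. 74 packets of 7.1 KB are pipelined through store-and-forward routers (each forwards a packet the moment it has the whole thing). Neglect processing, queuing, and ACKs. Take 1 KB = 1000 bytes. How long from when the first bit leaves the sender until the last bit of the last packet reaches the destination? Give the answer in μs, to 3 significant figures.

Per-hop transmission t_tx = L/R = 56800/1220000000 = 46.5574 μs.
Per-hop propagation t_prop = 17000/2.07e+08 = 82.1256 μs.
Pipeline fill: first packet needs 2·t_tx to clear all hops; remaining 73 packets each add one t_tx.
Total = (2+74-1)·t_tx + 2·t_prop = 75·46.5574 + 2·82.1256 = 3660 μs.

3660 μs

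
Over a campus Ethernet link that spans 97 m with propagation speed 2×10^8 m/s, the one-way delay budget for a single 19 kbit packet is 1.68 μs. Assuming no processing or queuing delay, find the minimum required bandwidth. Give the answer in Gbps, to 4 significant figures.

15.90 Gbps

Propagation delay = 97 / 200000000 = 0.485 μs.
Transmission budget = 1.68 − 0.485 = 1.195 μs.
R ≥ L / t_tx = 19000 bits / 1.195e-06 s = 15.90 Gbps.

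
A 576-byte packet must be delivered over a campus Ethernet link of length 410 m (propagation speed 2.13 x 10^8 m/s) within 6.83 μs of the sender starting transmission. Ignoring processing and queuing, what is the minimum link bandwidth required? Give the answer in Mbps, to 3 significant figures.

939 Mbps

L = 4608 bits.
Propagation delay = 410 / 213000000 = 1.92488 μs.
Transmission budget = 6.83 − 1.92488 = 4.90512 μs.
R ≥ L / t_tx = 4608 bits / 4.90512e-06 s = 939 Mbps.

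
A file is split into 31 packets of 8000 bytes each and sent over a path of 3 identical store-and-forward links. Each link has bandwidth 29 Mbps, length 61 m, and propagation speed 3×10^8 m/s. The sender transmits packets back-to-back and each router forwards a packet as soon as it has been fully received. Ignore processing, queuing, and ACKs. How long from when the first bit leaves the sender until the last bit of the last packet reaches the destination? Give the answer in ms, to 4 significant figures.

Per-hop transmission t_tx = L/R = 64000/29000000 = 2.2069 ms.
Per-hop propagation t_prop = 61/300000000 = 0.000203333 ms.
Pipeline fill: first packet needs 3·t_tx to clear all hops; remaining 30 packets each add one t_tx.
Total = (3+31-1)·t_tx + 3·t_prop = 33·2.2069 + 3·0.000203333 = 72.83 ms.

72.83 ms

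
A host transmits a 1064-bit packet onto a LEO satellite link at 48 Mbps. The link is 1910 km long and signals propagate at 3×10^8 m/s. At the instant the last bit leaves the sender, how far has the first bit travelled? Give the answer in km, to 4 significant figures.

t_tx = L/R = 1064/48000000 = 2.21667e-05 s.
Distance = s × t_tx = 300000000 × 2.21667e-05 = 6.650 km.

6.650 km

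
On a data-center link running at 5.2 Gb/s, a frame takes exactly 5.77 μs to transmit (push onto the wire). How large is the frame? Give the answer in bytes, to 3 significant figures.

3750 bytes

L = R × t_tx = 5200000000 b/s × 5.77e-06 s = 30004 bits.
In bytes: 30004 / 8 = 3750 bytes.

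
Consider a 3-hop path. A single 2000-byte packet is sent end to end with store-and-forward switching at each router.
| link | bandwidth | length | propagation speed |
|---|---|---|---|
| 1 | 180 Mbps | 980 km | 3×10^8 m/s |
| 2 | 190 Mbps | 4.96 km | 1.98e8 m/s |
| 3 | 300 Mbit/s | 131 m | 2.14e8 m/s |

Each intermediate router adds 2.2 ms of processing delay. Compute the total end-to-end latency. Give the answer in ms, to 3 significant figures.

L = 2000 × 8 = 16000 bits.
Transmission delays (L/R per hop): 0.0888889, 0.0842105, 0.0533333 ms; sum = 0.226433 ms.
Propagation delays (d/s per hop): 3.26667, 0.0250505, 0.00061215 ms; sum = 3.29233 ms.
Processing at 2 router(s): 2 × 2.2 ms = 4.4 ms.
End-to-end = 7.92 ms.

7.92 ms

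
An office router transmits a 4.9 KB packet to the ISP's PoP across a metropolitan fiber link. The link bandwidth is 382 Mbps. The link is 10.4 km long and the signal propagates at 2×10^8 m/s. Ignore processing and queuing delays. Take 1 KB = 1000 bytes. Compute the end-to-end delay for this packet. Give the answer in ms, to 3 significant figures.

L = 39200 bits.
Transmission delay = L/R = 39200 / 382000000 = 0.102618 ms.
Propagation delay = d/s = 10400 m / 200000000 m/s = 0.052 ms.
Total = 0.155 ms.

0.155 ms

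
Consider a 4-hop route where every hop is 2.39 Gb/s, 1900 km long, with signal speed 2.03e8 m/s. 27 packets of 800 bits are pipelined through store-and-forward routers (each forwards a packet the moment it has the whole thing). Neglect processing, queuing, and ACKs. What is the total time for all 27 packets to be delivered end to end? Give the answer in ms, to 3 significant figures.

37.4 ms

Per-hop transmission t_tx = L/R = 800/2390000000 = 0.000334728 ms.
Per-hop propagation t_prop = 1900000/2.03e+08 = 9.35961 ms.
Pipeline fill: first packet needs 4·t_tx to clear all hops; remaining 26 packets each add one t_tx.
Total = (4+27-1)·t_tx + 4·t_prop = 30·0.000334728 + 4·9.35961 = 37.4 ms.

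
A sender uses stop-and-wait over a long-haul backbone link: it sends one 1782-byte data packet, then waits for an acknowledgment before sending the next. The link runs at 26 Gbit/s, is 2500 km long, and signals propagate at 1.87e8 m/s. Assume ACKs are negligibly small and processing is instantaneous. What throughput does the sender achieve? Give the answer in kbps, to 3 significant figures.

t_tx = L/R = 14256/26000000000 = 5.48308e-07 s.
t_prop = 2500000/187000000 = 0.013369 s; RTT = 0.026738 s.
Cycle = t_tx + RTT = 0.0267385 s.
Throughput = L / cycle = 14256 / 0.0267385 = 533 kbps.

533 kbps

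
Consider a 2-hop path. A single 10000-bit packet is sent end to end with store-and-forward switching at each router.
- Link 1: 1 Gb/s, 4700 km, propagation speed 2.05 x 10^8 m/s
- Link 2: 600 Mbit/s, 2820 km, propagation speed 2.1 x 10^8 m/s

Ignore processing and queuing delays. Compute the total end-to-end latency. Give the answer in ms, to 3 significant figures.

Transmission delays (L/R per hop): 0.01, 0.0166667 ms; sum = 0.0266667 ms.
Propagation delays (d/s per hop): 22.9268, 13.4286 ms; sum = 36.3554 ms.
End-to-end = 36.4 ms.

36.4 ms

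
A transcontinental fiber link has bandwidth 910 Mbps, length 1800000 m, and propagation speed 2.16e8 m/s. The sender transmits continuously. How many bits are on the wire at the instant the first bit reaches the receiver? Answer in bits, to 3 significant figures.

7580000 bits

Propagation delay = 1800000 / 216000000 = 0.00833333 s.
BDP = R × t_prop = 910000000 × 0.00833333 = 7583330 bits.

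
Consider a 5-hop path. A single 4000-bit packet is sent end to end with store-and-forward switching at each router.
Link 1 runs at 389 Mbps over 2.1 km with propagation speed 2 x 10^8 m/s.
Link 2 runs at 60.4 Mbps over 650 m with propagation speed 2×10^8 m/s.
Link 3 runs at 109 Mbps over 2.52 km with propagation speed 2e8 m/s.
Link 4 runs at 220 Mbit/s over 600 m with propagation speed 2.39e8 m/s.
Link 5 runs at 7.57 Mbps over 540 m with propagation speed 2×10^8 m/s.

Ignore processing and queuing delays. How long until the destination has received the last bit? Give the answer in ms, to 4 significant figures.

0.6913 ms

Transmission delays (L/R per hop): 0.0102828, 0.0662252, 0.0366972, 0.0181818, 0.528402 ms; sum = 0.659789 ms.
Propagation delays (d/s per hop): 0.0105, 0.00325, 0.0126, 0.00251046, 0.0027 ms; sum = 0.0315605 ms.
End-to-end = 0.6913 ms.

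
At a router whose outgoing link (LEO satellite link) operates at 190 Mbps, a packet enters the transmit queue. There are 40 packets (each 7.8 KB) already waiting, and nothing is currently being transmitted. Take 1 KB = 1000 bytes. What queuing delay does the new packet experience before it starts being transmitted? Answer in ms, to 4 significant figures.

13.14 ms

Each queued packet: L/R = 62400/190000000 = 0.328421 ms.
40 queued → 13.1368 ms.
Queuing delay = 13.14 ms.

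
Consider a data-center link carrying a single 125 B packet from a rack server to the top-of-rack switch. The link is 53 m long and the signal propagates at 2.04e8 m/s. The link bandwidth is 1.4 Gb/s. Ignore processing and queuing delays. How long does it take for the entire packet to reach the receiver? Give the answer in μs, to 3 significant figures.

L = 125 × 8 = 1000 bits.
Transmission delay = L/R = 1000 / 1400000000 = 0.714286 μs.
Propagation delay = d/s = 53 m / 204000000 m/s = 0.259804 μs.
Total = 0.974 μs.

0.974 μs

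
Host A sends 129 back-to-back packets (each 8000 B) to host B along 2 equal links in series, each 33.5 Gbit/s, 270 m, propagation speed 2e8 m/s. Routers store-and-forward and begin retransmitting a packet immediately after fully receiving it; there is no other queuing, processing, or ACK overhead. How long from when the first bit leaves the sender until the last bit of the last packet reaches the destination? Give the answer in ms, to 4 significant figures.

0.2511 ms

Per-hop transmission t_tx = L/R = 64000/33500000000 = 0.00191045 ms.
Per-hop propagation t_prop = 270/200000000 = 0.00135 ms.
Pipeline fill: first packet needs 2·t_tx to clear all hops; remaining 128 packets each add one t_tx.
Total = (2+129-1)·t_tx + 2·t_prop = 130·0.00191045 + 2·0.00135 = 0.2511 ms.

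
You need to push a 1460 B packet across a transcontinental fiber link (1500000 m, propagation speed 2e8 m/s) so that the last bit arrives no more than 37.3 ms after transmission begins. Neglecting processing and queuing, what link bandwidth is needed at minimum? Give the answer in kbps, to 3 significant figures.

392 kbps

L = 11680 bits.
Propagation delay = 1500000 / 200000000 = 7.5 ms.
Transmission budget = 37.3 − 7.5 = 29.8 ms.
R ≥ L / t_tx = 11680 bits / 0.0298 s = 392 kbps.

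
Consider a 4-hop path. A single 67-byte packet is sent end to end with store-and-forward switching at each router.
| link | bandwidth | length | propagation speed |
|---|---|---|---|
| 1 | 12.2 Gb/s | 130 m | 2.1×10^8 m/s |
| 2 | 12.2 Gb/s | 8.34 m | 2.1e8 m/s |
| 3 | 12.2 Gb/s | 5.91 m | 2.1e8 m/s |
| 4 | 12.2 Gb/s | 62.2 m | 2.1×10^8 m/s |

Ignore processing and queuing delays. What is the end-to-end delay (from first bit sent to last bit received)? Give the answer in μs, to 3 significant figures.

1.16 μs

L = 67 × 8 = 536 bits.
Transmission delay per hop = L/R = 536/12200000000 = 0.0439344 μs; 4 hops → 0.175738 μs.
Propagation delays (d/s per hop): 0.619048, 0.0397143, 0.0281429, 0.29619 μs; sum = 0.983095 μs.
End-to-end = 1.16 μs.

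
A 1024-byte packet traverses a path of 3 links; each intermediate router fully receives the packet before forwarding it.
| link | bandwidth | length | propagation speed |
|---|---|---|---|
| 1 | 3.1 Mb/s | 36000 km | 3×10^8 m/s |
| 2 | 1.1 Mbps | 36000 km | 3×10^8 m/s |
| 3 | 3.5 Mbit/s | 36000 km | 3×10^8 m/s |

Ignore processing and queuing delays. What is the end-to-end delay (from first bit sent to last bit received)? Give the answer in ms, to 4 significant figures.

L = 1024 × 8 = 8192 bits.
Transmission delays (L/R per hop): 2.64258, 7.44727, 2.34057 ms; sum = 12.4304 ms.
Propagation delays (d/s per hop): 120, 120, 120 ms; sum = 360 ms.
End-to-end = 372.4 ms.

372.4 ms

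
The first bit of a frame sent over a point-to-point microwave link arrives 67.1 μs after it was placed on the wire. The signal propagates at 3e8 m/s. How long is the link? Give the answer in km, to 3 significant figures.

d = s × t_prop = 300000000 × 6.71e-05 = 20.1 km.

20.1 km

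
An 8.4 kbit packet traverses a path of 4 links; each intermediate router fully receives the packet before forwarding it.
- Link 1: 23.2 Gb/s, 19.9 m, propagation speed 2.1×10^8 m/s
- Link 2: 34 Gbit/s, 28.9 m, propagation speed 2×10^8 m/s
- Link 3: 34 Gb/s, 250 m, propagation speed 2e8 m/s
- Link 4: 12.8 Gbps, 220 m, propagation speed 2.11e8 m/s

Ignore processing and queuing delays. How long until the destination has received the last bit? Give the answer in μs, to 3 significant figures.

4.04 μs

L = 8400 bits.
Transmission delays (L/R per hop): 0.362069, 0.247059, 0.247059, 0.65625 μs; sum = 1.51244 μs.
Propagation delays (d/s per hop): 0.0947619, 0.1445, 1.25, 1.04265 μs; sum = 2.53192 μs.
End-to-end = 4.04 μs.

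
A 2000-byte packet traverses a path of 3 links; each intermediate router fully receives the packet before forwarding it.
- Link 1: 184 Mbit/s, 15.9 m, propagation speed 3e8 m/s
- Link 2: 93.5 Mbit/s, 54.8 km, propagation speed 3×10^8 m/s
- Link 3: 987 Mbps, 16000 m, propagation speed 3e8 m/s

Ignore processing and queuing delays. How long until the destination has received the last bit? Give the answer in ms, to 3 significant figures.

0.510 ms

L = 2000 × 8 = 16000 bits.
Transmission delays (L/R per hop): 0.0869565, 0.171123, 0.0162107 ms; sum = 0.27429 ms.
Propagation delays (d/s per hop): 5.3e-05, 0.182667, 0.0533333 ms; sum = 0.236053 ms.
End-to-end = 0.510 ms.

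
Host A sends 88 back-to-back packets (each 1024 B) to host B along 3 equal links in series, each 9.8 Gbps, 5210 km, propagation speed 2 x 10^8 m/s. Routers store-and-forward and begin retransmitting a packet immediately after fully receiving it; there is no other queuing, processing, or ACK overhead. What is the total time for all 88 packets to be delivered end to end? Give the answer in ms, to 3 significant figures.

78.2 ms

Per-hop transmission t_tx = L/R = 8192/9800000000 = 0.000835918 ms.
Per-hop propagation t_prop = 5210000/200000000 = 26.05 ms.
Pipeline fill: first packet needs 3·t_tx to clear all hops; remaining 87 packets each add one t_tx.
Total = (3+88-1)·t_tx + 3·t_prop = 90·0.000835918 + 3·26.05 = 78.2 ms.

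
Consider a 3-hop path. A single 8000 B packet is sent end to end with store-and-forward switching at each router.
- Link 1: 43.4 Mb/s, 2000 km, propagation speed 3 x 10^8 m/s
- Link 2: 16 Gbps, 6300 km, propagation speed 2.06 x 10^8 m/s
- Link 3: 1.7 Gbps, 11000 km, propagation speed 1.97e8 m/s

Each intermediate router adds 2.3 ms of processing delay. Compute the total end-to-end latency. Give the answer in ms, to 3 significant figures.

99.2 ms

L = 8000 × 8 = 64000 bits.
Transmission delays (L/R per hop): 1.47465, 0.004, 0.0376471 ms; sum = 1.5163 ms.
Propagation delays (d/s per hop): 6.66667, 30.5825, 55.8376 ms; sum = 93.0868 ms.
Processing at 2 router(s): 2 × 2.3 ms = 4.6 ms.
End-to-end = 99.2 ms.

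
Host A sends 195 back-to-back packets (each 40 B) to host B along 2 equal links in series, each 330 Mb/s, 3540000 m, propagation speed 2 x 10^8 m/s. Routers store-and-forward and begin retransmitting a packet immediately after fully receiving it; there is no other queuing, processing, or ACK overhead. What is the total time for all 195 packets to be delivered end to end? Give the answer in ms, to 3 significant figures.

Per-hop transmission t_tx = L/R = 320/330000000 = 0.000969697 ms.
Per-hop propagation t_prop = 3540000/200000000 = 17.7 ms.
Pipeline fill: first packet needs 2·t_tx to clear all hops; remaining 194 packets each add one t_tx.
Total = (2+195-1)·t_tx + 2·t_prop = 196·0.000969697 + 2·17.7 = 35.6 ms.

35.6 ms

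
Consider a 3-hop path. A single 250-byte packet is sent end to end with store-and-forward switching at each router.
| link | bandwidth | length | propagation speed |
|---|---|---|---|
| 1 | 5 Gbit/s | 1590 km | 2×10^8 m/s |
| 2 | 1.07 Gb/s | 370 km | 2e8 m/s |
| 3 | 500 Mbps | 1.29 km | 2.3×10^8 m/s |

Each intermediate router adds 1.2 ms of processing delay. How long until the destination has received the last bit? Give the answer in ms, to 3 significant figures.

L = 250 × 8 = 2000 bits.
Transmission delays (L/R per hop): 0.0004, 0.00186916, 0.004 ms; sum = 0.00626916 ms.
Propagation delays (d/s per hop): 7.95, 1.85, 0.0056087 ms; sum = 9.80561 ms.
Processing at 2 router(s): 2 × 1.2 ms = 2.4 ms.
End-to-end = 12.2 ms.

12.2 ms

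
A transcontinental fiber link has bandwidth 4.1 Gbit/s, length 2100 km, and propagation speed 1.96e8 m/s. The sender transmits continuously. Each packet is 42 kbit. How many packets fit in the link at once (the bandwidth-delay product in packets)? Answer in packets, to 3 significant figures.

Propagation delay = 2100000 / 196000000 = 0.0107143 s.
BDP = R × t_prop = 4.1e+09 × 0.0107143 = 43928600 bits.
In packets of 42000 bits: 1050 packets.

1050 packets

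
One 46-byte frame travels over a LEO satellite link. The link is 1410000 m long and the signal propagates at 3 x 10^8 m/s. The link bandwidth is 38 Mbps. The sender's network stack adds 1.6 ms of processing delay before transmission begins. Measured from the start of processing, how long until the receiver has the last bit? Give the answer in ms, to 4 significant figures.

6.310 ms

L = 46 × 8 = 368 bits.
Transmission delay = L/R = 368 / 38000000 = 0.00968421 ms.
Propagation delay = d/s = 1410000 m / 300000000 m/s = 4.7 ms.
Plus processing delay 1.6 ms = 1.6 ms.
Total = 6.310 ms.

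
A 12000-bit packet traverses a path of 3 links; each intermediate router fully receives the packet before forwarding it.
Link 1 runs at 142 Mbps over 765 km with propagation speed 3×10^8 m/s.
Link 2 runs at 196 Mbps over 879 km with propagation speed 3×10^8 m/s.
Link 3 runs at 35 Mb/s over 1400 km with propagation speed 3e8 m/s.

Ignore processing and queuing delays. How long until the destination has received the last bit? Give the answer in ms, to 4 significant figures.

Transmission delays (L/R per hop): 0.084507, 0.0612245, 0.342857 ms; sum = 0.488589 ms.
Propagation delays (d/s per hop): 2.55, 2.93, 4.66667 ms; sum = 10.1467 ms.
End-to-end = 10.64 ms.

10.64 ms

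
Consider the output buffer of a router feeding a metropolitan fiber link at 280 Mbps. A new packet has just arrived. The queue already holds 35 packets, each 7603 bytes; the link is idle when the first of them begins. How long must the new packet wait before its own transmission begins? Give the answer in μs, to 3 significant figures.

7600 μs

Each queued packet: L/R = 60824/280000000 = 217.229 μs.
35 queued → 7603 μs.
Queuing delay = 7600 μs.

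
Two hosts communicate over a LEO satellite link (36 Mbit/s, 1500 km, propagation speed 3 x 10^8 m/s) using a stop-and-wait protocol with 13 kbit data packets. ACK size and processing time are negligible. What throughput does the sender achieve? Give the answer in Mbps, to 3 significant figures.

t_tx = L/R = 13000/36000000 = 0.000361111 s.
t_prop = 1500000/300000000 = 0.005 s; RTT = 0.01 s.
Cycle = t_tx + RTT = 0.0103611 s.
Throughput = L / cycle = 13000 / 0.0103611 = 1.25 Mbps.

1.25 Mbps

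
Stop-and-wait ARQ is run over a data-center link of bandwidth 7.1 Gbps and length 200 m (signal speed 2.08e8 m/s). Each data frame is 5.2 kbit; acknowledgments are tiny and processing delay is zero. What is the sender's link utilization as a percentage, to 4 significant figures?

t_tx = L/R = 5200/7100000000 = 7.32394e-07 s.
t_prop = 200/208000000 = 9.61538e-07 s; RTT = 1.92308e-06 s.
Cycle = t_tx + RTT = 2.65547e-06 s.
Utilization = t_tx / cycle = 7.32394e-07/2.65547e-06 = 27.58 %.

27.58 %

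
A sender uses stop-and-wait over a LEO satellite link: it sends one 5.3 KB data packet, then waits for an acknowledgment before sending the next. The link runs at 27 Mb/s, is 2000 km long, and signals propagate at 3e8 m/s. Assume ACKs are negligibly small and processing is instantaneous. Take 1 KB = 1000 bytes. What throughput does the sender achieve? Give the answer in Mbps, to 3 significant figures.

t_tx = L/R = 42400/27000000 = 0.00157037 s.
t_prop = 2000000/300000000 = 0.00666667 s; RTT = 0.0133333 s.
Cycle = t_tx + RTT = 0.0149037 s.
Throughput = L / cycle = 42400 / 0.0149037 = 2.84 Mbps.

2.84 Mbps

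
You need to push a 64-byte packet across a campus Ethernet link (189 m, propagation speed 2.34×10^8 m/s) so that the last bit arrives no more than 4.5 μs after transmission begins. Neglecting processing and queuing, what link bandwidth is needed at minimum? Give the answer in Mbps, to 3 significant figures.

139 Mbps

L = 512 bits.
Propagation delay = 189 / 234000000 = 0.807692 μs.
Transmission budget = 4.5 − 0.807692 = 3.69231 μs.
R ≥ L / t_tx = 512 bits / 3.69231e-06 s = 139 Mbps.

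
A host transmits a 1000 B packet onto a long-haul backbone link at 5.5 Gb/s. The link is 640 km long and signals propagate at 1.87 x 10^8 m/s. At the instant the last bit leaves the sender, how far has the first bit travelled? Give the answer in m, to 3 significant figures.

272 m

t_tx = L/R = 8000/5500000000 = 1.45455e-06 s.
Distance = s × t_tx = 187000000 × 1.45455e-06 = 272 m.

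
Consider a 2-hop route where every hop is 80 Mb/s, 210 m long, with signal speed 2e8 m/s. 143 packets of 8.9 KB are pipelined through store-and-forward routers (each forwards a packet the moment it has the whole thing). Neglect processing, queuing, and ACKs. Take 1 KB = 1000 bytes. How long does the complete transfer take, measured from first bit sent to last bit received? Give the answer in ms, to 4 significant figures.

128.2 ms

Per-hop transmission t_tx = L/R = 71200/80000000 = 0.89 ms.
Per-hop propagation t_prop = 210/200000000 = 0.00105 ms.
Pipeline fill: first packet needs 2·t_tx to clear all hops; remaining 142 packets each add one t_tx.
Total = (2+143-1)·t_tx + 2·t_prop = 144·0.89 + 2·0.00105 = 128.2 ms.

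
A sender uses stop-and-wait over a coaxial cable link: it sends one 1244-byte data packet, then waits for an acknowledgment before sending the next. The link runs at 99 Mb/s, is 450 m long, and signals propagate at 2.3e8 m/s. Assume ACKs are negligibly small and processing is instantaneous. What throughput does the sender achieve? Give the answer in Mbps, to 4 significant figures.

95.29 Mbps

t_tx = L/R = 9952/99000000 = 0.000100525 s.
t_prop = 450/2.3e+08 = 1.95652e-06 s; RTT = 3.91304e-06 s.
Cycle = t_tx + RTT = 0.000104438 s.
Throughput = L / cycle = 9952 / 0.000104438 = 95.29 Mbps.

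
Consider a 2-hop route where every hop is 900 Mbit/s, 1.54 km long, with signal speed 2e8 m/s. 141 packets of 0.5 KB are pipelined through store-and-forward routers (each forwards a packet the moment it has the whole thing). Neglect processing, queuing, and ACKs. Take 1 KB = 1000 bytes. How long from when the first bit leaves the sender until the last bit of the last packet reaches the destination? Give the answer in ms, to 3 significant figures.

0.647 ms

Per-hop transmission t_tx = L/R = 4000/900000000 = 0.00444444 ms.
Per-hop propagation t_prop = 1540/200000000 = 0.0077 ms.
Pipeline fill: first packet needs 2·t_tx to clear all hops; remaining 140 packets each add one t_tx.
Total = (2+141-1)·t_tx + 2·t_prop = 142·0.00444444 + 2·0.0077 = 0.647 ms.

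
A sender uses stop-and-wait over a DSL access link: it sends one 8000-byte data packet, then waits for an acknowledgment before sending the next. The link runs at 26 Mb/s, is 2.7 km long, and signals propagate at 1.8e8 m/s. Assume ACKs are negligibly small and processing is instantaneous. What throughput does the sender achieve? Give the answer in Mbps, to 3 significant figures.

t_tx = L/R = 64000/26000000 = 0.00246154 s.
t_prop = 2700/180000000 = 1.5e-05 s; RTT = 3e-05 s.
Cycle = t_tx + RTT = 0.00249154 s.
Throughput = L / cycle = 64000 / 0.00249154 = 25.7 Mbps.

25.7 Mbps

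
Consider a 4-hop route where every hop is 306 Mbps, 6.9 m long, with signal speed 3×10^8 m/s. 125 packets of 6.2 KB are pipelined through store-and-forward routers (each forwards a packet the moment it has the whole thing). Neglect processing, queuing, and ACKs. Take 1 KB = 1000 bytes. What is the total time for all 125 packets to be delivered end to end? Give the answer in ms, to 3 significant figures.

20.7 ms

Per-hop transmission t_tx = L/R = 49600/306000000 = 0.162092 ms.
Per-hop propagation t_prop = 6.9/300000000 = 2.3e-05 ms.
Pipeline fill: first packet needs 4·t_tx to clear all hops; remaining 124 packets each add one t_tx.
Total = (4+125-1)·t_tx + 4·t_prop = 128·0.162092 + 4·2.3e-05 = 20.7 ms.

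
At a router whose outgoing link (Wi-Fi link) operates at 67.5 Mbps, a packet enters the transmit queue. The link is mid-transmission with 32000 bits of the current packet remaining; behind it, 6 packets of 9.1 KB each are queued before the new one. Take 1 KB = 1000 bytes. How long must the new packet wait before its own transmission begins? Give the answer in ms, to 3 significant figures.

Each queued packet: L/R = 72800/67500000 = 1.07852 ms.
6 queued → 6.47111 ms.
Plus remaining 32000 bits of current packet: 0.474074 ms.
Queuing delay = 6.95 ms.

6.95 ms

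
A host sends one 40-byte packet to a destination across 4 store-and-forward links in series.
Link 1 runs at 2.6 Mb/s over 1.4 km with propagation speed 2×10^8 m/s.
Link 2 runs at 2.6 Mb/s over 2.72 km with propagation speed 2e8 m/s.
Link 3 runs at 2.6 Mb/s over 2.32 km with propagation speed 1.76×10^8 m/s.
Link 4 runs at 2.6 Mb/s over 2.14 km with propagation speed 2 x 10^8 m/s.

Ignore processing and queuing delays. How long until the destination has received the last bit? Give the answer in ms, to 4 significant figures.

0.5368 ms

L = 40 × 8 = 320 bits.
Transmission delay per hop = L/R = 320/2600000 = 0.123077 ms; 4 hops → 0.492308 ms.
Propagation delays (d/s per hop): 0.007, 0.0136, 0.0131818, 0.0107 ms; sum = 0.0444818 ms.
End-to-end = 0.5368 ms.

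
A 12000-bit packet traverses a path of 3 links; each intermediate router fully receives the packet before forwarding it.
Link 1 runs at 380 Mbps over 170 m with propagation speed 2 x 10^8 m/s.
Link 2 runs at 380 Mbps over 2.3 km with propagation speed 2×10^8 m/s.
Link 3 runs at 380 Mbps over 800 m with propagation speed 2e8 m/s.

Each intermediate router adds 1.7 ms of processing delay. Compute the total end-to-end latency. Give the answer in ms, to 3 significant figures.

3.51 ms

Transmission delay per hop = L/R = 12000/380000000 = 0.0315789 ms; 3 hops → 0.0947368 ms.
Propagation delays (d/s per hop): 0.00085, 0.0115, 0.004 ms; sum = 0.01635 ms.
Processing at 2 router(s): 2 × 1.7 ms = 3.4 ms.
End-to-end = 3.51 ms.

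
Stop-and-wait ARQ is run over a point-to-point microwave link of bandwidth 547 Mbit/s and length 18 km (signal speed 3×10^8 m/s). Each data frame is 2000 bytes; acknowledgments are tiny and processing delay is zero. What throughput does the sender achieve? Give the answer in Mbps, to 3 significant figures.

t_tx = L/R = 16000/547000000 = 2.92505e-05 s.
t_prop = 18000/300000000 = 6e-05 s; RTT = 0.00012 s.
Cycle = t_tx + RTT = 0.00014925 s.
Throughput = L / cycle = 16000 / 0.00014925 = 107 Mbps.

107 Mbps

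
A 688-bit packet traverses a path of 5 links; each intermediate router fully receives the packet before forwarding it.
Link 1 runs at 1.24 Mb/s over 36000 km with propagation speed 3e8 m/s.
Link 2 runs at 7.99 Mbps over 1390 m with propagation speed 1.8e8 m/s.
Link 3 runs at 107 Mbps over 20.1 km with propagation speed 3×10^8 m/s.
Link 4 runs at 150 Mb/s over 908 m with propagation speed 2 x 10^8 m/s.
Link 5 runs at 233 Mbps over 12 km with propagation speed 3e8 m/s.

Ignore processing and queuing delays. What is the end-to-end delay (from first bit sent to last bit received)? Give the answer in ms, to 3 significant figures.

121 ms

Transmission delays (L/R per hop): 0.554839, 0.0861076, 0.00642991, 0.00458667, 0.00295279 ms; sum = 0.654916 ms.
Propagation delays (d/s per hop): 120, 0.00772222, 0.067, 0.00454, 0.04 ms; sum = 120.119 ms.
End-to-end = 121 ms.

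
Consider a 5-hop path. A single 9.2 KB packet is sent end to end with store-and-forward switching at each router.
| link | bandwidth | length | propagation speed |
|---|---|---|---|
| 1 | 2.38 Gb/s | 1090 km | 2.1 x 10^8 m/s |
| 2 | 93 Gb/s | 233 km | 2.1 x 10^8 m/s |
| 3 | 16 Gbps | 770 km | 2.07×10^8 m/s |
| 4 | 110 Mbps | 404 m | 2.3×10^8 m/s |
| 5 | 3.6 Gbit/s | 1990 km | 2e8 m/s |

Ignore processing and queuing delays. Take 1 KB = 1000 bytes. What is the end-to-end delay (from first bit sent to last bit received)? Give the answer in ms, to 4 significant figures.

L = 73600 bits.
Transmission delays (L/R per hop): 0.0309244, 0.000791398, 0.0046, 0.669091, 0.0204444 ms; sum = 0.725851 ms.
Propagation delays (d/s per hop): 5.19048, 1.10952, 3.71981, 0.00175652, 9.95 ms; sum = 19.9716 ms.
End-to-end = 20.70 ms.

20.70 ms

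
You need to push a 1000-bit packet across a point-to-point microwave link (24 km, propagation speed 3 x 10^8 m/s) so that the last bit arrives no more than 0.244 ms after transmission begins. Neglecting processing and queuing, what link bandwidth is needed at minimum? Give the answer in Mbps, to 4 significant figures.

6.098 Mbps

Propagation delay = 24000 / 300000000 = 0.08 ms.
Transmission budget = 0.244 − 0.08 = 0.164 ms.
R ≥ L / t_tx = 1000 bits / 0.000164 s = 6.098 Mbps.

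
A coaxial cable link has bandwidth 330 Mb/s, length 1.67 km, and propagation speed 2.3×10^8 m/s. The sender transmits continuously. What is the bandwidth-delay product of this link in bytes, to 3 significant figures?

Propagation delay = 1670 / 2.3e+08 = 7.26087e-06 s.
BDP = R × t_prop = 330000000 × 7.26087e-06 = 2396.09 bits.
In bytes: 2396.09/8 = 300 bytes.

300 bytes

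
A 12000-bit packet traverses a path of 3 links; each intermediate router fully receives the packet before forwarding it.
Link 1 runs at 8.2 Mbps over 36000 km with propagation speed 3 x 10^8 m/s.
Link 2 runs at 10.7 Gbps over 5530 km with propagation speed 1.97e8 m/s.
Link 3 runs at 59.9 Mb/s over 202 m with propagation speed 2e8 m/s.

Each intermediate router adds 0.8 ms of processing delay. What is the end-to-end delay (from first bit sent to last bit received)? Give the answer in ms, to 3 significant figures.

Transmission delays (L/R per hop): 1.46341, 0.0011215, 0.200334 ms; sum = 1.66487 ms.
Propagation delays (d/s per hop): 120, 28.0711, 0.00101 ms; sum = 148.072 ms.
Processing at 2 router(s): 2 × 0.8 ms = 1.6 ms.
End-to-end = 151 ms.

151 ms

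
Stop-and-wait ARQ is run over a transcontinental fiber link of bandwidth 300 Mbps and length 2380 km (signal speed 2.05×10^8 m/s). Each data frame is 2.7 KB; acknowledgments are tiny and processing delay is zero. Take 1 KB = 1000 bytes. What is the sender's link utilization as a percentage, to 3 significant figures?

t_tx = L/R = 21600/300000000 = 7.2e-05 s.
t_prop = 2380000/2.05e+08 = 0.0116098 s; RTT = 0.0232195 s.
Cycle = t_tx + RTT = 0.0232915 s.
Utilization = t_tx / cycle = 7.2e-05/0.0232915 = 0.309 %.

0.309 %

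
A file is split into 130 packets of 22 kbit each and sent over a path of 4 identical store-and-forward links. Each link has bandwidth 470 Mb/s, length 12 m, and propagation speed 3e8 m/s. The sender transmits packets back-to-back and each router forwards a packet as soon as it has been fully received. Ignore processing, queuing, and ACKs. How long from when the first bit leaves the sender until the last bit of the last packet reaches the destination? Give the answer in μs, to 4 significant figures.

Per-hop transmission t_tx = L/R = 22000/470000000 = 46.8085 μs.
Per-hop propagation t_prop = 12/300000000 = 0.04 μs.
Pipeline fill: first packet needs 4·t_tx to clear all hops; remaining 129 packets each add one t_tx.
Total = (4+130-1)·t_tx + 4·t_prop = 133·46.8085 + 4·0.04 = 6226 μs.

6226 μs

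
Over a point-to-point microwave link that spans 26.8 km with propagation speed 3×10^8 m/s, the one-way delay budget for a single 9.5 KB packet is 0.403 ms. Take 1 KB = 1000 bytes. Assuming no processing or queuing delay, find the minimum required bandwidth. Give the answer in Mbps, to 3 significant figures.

242 Mbps

L = 76000 bits.
Propagation delay = 26800 / 300000000 = 0.0893333 ms.
Transmission budget = 0.403 − 0.0893333 = 0.313667 ms.
R ≥ L / t_tx = 76000 bits / 0.000313667 s = 242 Mbps.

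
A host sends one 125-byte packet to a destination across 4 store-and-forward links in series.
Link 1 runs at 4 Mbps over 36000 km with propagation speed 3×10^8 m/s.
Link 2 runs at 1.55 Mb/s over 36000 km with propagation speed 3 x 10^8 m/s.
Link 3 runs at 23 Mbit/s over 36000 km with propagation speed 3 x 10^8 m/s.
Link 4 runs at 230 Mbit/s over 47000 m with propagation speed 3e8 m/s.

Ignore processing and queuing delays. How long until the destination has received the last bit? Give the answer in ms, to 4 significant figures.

361.1 ms

L = 125 × 8 = 1000 bits.
Transmission delays (L/R per hop): 0.25, 0.645161, 0.0434783, 0.00434783 ms; sum = 0.942987 ms.
Propagation delays (d/s per hop): 120, 120, 120, 0.156667 ms; sum = 360.157 ms.
End-to-end = 361.1 ms.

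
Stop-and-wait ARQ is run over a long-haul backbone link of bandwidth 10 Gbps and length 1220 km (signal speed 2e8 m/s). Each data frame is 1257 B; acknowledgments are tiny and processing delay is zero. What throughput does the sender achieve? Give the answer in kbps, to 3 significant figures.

t_tx = L/R = 10056/10000000000 = 1.0056e-06 s.
t_prop = 1220000/200000000 = 0.0061 s; RTT = 0.0122 s.
Cycle = t_tx + RTT = 0.012201 s.
Throughput = L / cycle = 10056 / 0.012201 = 824 kbps.

824 kbps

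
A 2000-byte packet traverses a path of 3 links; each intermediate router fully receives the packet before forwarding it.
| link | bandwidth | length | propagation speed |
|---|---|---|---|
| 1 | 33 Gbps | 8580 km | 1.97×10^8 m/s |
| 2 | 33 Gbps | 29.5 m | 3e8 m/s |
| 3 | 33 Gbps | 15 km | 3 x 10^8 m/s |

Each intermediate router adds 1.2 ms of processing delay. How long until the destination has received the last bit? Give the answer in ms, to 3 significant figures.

L = 2000 × 8 = 16000 bits.
Transmission delay per hop = L/R = 16000/33000000000 = 0.000484848 ms; 3 hops → 0.00145455 ms.
Propagation delays (d/s per hop): 43.5533, 9.83333e-05, 0.05 ms; sum = 43.6034 ms.
Processing at 2 router(s): 2 × 1.2 ms = 2.4 ms.
End-to-end = 46.0 ms.

46.0 ms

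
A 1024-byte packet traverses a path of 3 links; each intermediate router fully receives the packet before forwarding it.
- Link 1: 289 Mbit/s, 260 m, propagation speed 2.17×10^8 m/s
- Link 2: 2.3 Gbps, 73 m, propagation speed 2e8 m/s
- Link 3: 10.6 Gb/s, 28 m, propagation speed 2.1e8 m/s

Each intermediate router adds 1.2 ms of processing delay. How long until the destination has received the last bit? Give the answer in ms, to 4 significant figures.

2.434 ms

L = 1024 × 8 = 8192 bits.
Transmission delays (L/R per hop): 0.028346, 0.00356174, 0.00077283 ms; sum = 0.0326806 ms.
Propagation delays (d/s per hop): 0.00119816, 0.000365, 0.000133333 ms; sum = 0.00169649 ms.
Processing at 2 router(s): 2 × 1.2 ms = 2.4 ms.
End-to-end = 2.434 ms.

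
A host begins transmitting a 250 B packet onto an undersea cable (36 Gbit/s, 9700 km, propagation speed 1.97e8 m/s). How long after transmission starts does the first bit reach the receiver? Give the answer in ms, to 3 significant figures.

49.2 ms

First bit experiences only propagation delay: d/s = 9700000/197000000 = 49.2 ms.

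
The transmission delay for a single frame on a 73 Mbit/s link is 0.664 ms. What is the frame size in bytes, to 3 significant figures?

6060 bytes

L = R × t_tx = 73000000 b/s × 0.000664 s = 48472 bits.
In bytes: 48472 / 8 = 6060 bytes.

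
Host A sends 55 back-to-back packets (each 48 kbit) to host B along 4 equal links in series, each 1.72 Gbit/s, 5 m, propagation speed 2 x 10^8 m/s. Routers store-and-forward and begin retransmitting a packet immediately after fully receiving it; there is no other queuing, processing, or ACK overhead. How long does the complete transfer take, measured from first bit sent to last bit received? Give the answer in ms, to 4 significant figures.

Per-hop transmission t_tx = L/R = 48000/1720000000 = 0.027907 ms.
Per-hop propagation t_prop = 5/200000000 = 2.5e-05 ms.
Pipeline fill: first packet needs 4·t_tx to clear all hops; remaining 54 packets each add one t_tx.
Total = (4+55-1)·t_tx + 4·t_prop = 58·0.027907 + 4·2.5e-05 = 1.619 ms.

1.619 ms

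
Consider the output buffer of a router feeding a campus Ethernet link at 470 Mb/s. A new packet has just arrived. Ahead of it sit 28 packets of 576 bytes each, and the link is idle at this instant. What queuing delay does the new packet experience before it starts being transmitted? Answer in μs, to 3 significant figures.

Each queued packet: L/R = 4608/470000000 = 9.80426 μs.
28 queued → 274.519 μs.
Queuing delay = 275 μs.

275 μs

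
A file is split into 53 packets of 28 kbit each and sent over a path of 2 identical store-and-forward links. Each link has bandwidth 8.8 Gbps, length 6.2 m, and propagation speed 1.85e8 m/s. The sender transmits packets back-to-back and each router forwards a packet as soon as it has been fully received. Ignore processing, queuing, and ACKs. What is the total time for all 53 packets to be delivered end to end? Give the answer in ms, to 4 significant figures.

0.1719 ms

Per-hop transmission t_tx = L/R = 28000/8800000000 = 0.00318182 ms.
Per-hop propagation t_prop = 6.2/185000000 = 3.35135e-05 ms.
Pipeline fill: first packet needs 2·t_tx to clear all hops; remaining 52 packets each add one t_tx.
Total = (2+53-1)·t_tx + 2·t_prop = 54·0.00318182 + 2·3.35135e-05 = 0.1719 ms.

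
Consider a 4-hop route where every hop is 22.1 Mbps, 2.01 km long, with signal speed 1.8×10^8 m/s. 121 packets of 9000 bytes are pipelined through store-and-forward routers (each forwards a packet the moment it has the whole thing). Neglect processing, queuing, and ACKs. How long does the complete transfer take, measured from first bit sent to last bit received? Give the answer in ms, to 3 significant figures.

Per-hop transmission t_tx = L/R = 72000/22100000 = 3.25792 ms.
Per-hop propagation t_prop = 2010/180000000 = 0.0111667 ms.
Pipeline fill: first packet needs 4·t_tx to clear all hops; remaining 120 packets each add one t_tx.
Total = (4+121-1)·t_tx + 4·t_prop = 124·3.25792 + 4·0.0111667 = 404 ms.

404 ms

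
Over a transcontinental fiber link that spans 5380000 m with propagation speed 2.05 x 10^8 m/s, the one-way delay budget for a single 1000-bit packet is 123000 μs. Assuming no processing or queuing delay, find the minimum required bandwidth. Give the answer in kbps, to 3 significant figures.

10.3 kbps

Propagation delay = 5380000 / 2.05e+08 = 26243.9 μs.
Transmission budget = 123000 − 26243.9 = 96756.1 μs.
R ≥ L / t_tx = 1000 bits / 0.0967561 s = 10.3 kbps.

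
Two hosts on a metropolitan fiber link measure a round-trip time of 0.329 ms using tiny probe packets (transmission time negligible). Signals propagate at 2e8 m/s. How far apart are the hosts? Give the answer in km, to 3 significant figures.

32.9 km

One-way propagation = RTT/2 = 0.1645 ms.
d = s × t = 200000000 × 0.0001645 = 32.9 km.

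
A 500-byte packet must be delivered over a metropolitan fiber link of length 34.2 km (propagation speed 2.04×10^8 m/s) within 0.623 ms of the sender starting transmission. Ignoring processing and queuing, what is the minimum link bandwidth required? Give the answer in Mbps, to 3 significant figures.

L = 4000 bits.
Propagation delay = 34200 / 204000000 = 0.167647 ms.
Transmission budget = 0.623 − 0.167647 = 0.455353 ms.
R ≥ L / t_tx = 4000 bits / 0.000455353 s = 8.78 Mbps.

8.78 Mbps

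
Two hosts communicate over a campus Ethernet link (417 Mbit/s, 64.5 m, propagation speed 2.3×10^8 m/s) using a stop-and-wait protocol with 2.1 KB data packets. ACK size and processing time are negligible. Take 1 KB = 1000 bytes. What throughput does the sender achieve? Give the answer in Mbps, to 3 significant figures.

411 Mbps

t_tx = L/R = 16800/417000000 = 4.02878e-05 s.
t_prop = 64.5/2.3e+08 = 2.80435e-07 s; RTT = 5.6087e-07 s.
Cycle = t_tx + RTT = 4.08486e-05 s.
Throughput = L / cycle = 16800 / 4.08486e-05 = 411 Mbps.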